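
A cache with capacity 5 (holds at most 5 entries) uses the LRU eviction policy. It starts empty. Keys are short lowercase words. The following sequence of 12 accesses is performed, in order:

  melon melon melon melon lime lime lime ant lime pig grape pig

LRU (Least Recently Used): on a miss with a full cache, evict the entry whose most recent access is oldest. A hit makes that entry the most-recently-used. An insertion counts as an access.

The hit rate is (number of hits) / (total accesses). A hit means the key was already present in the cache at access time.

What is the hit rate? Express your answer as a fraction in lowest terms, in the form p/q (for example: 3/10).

Answer: 7/12

Derivation:
LRU simulation (capacity=5):
  1. access melon: MISS. Cache (LRU->MRU): [melon]
  2. access melon: HIT. Cache (LRU->MRU): [melon]
  3. access melon: HIT. Cache (LRU->MRU): [melon]
  4. access melon: HIT. Cache (LRU->MRU): [melon]
  5. access lime: MISS. Cache (LRU->MRU): [melon lime]
  6. access lime: HIT. Cache (LRU->MRU): [melon lime]
  7. access lime: HIT. Cache (LRU->MRU): [melon lime]
  8. access ant: MISS. Cache (LRU->MRU): [melon lime ant]
  9. access lime: HIT. Cache (LRU->MRU): [melon ant lime]
  10. access pig: MISS. Cache (LRU->MRU): [melon ant lime pig]
  11. access grape: MISS. Cache (LRU->MRU): [melon ant lime pig grape]
  12. access pig: HIT. Cache (LRU->MRU): [melon ant lime grape pig]
Total: 7 hits, 5 misses, 0 evictions

Hit rate = 7/12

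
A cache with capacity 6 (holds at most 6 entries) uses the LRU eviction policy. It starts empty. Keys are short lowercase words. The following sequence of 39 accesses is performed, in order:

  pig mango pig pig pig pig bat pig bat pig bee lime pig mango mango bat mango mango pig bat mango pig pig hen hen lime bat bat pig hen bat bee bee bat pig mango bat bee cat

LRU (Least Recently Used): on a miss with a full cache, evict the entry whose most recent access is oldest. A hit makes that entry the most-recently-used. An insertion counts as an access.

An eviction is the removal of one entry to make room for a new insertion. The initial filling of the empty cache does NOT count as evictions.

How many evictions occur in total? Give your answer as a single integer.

LRU simulation (capacity=6):
  1. access pig: MISS. Cache (LRU->MRU): [pig]
  2. access mango: MISS. Cache (LRU->MRU): [pig mango]
  3. access pig: HIT. Cache (LRU->MRU): [mango pig]
  4. access pig: HIT. Cache (LRU->MRU): [mango pig]
  5. access pig: HIT. Cache (LRU->MRU): [mango pig]
  6. access pig: HIT. Cache (LRU->MRU): [mango pig]
  7. access bat: MISS. Cache (LRU->MRU): [mango pig bat]
  8. access pig: HIT. Cache (LRU->MRU): [mango bat pig]
  9. access bat: HIT. Cache (LRU->MRU): [mango pig bat]
  10. access pig: HIT. Cache (LRU->MRU): [mango bat pig]
  11. access bee: MISS. Cache (LRU->MRU): [mango bat pig bee]
  12. access lime: MISS. Cache (LRU->MRU): [mango bat pig bee lime]
  13. access pig: HIT. Cache (LRU->MRU): [mango bat bee lime pig]
  14. access mango: HIT. Cache (LRU->MRU): [bat bee lime pig mango]
  15. access mango: HIT. Cache (LRU->MRU): [bat bee lime pig mango]
  16. access bat: HIT. Cache (LRU->MRU): [bee lime pig mango bat]
  17. access mango: HIT. Cache (LRU->MRU): [bee lime pig bat mango]
  18. access mango: HIT. Cache (LRU->MRU): [bee lime pig bat mango]
  19. access pig: HIT. Cache (LRU->MRU): [bee lime bat mango pig]
  20. access bat: HIT. Cache (LRU->MRU): [bee lime mango pig bat]
  21. access mango: HIT. Cache (LRU->MRU): [bee lime pig bat mango]
  22. access pig: HIT. Cache (LRU->MRU): [bee lime bat mango pig]
  23. access pig: HIT. Cache (LRU->MRU): [bee lime bat mango pig]
  24. access hen: MISS. Cache (LRU->MRU): [bee lime bat mango pig hen]
  25. access hen: HIT. Cache (LRU->MRU): [bee lime bat mango pig hen]
  26. access lime: HIT. Cache (LRU->MRU): [bee bat mango pig hen lime]
  27. access bat: HIT. Cache (LRU->MRU): [bee mango pig hen lime bat]
  28. access bat: HIT. Cache (LRU->MRU): [bee mango pig hen lime bat]
  29. access pig: HIT. Cache (LRU->MRU): [bee mango hen lime bat pig]
  30. access hen: HIT. Cache (LRU->MRU): [bee mango lime bat pig hen]
  31. access bat: HIT. Cache (LRU->MRU): [bee mango lime pig hen bat]
  32. access bee: HIT. Cache (LRU->MRU): [mango lime pig hen bat bee]
  33. access bee: HIT. Cache (LRU->MRU): [mango lime pig hen bat bee]
  34. access bat: HIT. Cache (LRU->MRU): [mango lime pig hen bee bat]
  35. access pig: HIT. Cache (LRU->MRU): [mango lime hen bee bat pig]
  36. access mango: HIT. Cache (LRU->MRU): [lime hen bee bat pig mango]
  37. access bat: HIT. Cache (LRU->MRU): [lime hen bee pig mango bat]
  38. access bee: HIT. Cache (LRU->MRU): [lime hen pig mango bat bee]
  39. access cat: MISS, evict lime. Cache (LRU->MRU): [hen pig mango bat bee cat]
Total: 32 hits, 7 misses, 1 evictions

Answer: 1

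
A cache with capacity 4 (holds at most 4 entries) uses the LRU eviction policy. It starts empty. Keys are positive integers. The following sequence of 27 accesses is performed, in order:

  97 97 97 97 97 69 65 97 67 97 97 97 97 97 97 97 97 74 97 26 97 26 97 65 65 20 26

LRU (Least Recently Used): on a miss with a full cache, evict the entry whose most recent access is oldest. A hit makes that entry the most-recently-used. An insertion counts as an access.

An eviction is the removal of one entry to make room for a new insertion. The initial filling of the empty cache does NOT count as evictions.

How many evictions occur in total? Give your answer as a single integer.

LRU simulation (capacity=4):
  1. access 97: MISS. Cache (LRU->MRU): [97]
  2. access 97: HIT. Cache (LRU->MRU): [97]
  3. access 97: HIT. Cache (LRU->MRU): [97]
  4. access 97: HIT. Cache (LRU->MRU): [97]
  5. access 97: HIT. Cache (LRU->MRU): [97]
  6. access 69: MISS. Cache (LRU->MRU): [97 69]
  7. access 65: MISS. Cache (LRU->MRU): [97 69 65]
  8. access 97: HIT. Cache (LRU->MRU): [69 65 97]
  9. access 67: MISS. Cache (LRU->MRU): [69 65 97 67]
  10. access 97: HIT. Cache (LRU->MRU): [69 65 67 97]
  11. access 97: HIT. Cache (LRU->MRU): [69 65 67 97]
  12. access 97: HIT. Cache (LRU->MRU): [69 65 67 97]
  13. access 97: HIT. Cache (LRU->MRU): [69 65 67 97]
  14. access 97: HIT. Cache (LRU->MRU): [69 65 67 97]
  15. access 97: HIT. Cache (LRU->MRU): [69 65 67 97]
  16. access 97: HIT. Cache (LRU->MRU): [69 65 67 97]
  17. access 97: HIT. Cache (LRU->MRU): [69 65 67 97]
  18. access 74: MISS, evict 69. Cache (LRU->MRU): [65 67 97 74]
  19. access 97: HIT. Cache (LRU->MRU): [65 67 74 97]
  20. access 26: MISS, evict 65. Cache (LRU->MRU): [67 74 97 26]
  21. access 97: HIT. Cache (LRU->MRU): [67 74 26 97]
  22. access 26: HIT. Cache (LRU->MRU): [67 74 97 26]
  23. access 97: HIT. Cache (LRU->MRU): [67 74 26 97]
  24. access 65: MISS, evict 67. Cache (LRU->MRU): [74 26 97 65]
  25. access 65: HIT. Cache (LRU->MRU): [74 26 97 65]
  26. access 20: MISS, evict 74. Cache (LRU->MRU): [26 97 65 20]
  27. access 26: HIT. Cache (LRU->MRU): [97 65 20 26]
Total: 19 hits, 8 misses, 4 evictions

Answer: 4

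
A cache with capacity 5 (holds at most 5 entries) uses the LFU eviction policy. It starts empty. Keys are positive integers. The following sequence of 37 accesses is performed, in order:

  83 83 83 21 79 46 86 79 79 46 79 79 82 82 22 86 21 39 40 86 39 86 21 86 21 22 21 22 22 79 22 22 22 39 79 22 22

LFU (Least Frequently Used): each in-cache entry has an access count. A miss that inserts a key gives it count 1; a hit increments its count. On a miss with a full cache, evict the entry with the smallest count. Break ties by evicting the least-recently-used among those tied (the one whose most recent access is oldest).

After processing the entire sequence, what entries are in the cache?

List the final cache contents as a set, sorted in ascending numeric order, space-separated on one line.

LFU simulation (capacity=5):
  1. access 83: MISS. Cache: [83(c=1)]
  2. access 83: HIT, count now 2. Cache: [83(c=2)]
  3. access 83: HIT, count now 3. Cache: [83(c=3)]
  4. access 21: MISS. Cache: [21(c=1) 83(c=3)]
  5. access 79: MISS. Cache: [21(c=1) 79(c=1) 83(c=3)]
  6. access 46: MISS. Cache: [21(c=1) 79(c=1) 46(c=1) 83(c=3)]
  7. access 86: MISS. Cache: [21(c=1) 79(c=1) 46(c=1) 86(c=1) 83(c=3)]
  8. access 79: HIT, count now 2. Cache: [21(c=1) 46(c=1) 86(c=1) 79(c=2) 83(c=3)]
  9. access 79: HIT, count now 3. Cache: [21(c=1) 46(c=1) 86(c=1) 83(c=3) 79(c=3)]
  10. access 46: HIT, count now 2. Cache: [21(c=1) 86(c=1) 46(c=2) 83(c=3) 79(c=3)]
  11. access 79: HIT, count now 4. Cache: [21(c=1) 86(c=1) 46(c=2) 83(c=3) 79(c=4)]
  12. access 79: HIT, count now 5. Cache: [21(c=1) 86(c=1) 46(c=2) 83(c=3) 79(c=5)]
  13. access 82: MISS, evict 21(c=1). Cache: [86(c=1) 82(c=1) 46(c=2) 83(c=3) 79(c=5)]
  14. access 82: HIT, count now 2. Cache: [86(c=1) 46(c=2) 82(c=2) 83(c=3) 79(c=5)]
  15. access 22: MISS, evict 86(c=1). Cache: [22(c=1) 46(c=2) 82(c=2) 83(c=3) 79(c=5)]
  16. access 86: MISS, evict 22(c=1). Cache: [86(c=1) 46(c=2) 82(c=2) 83(c=3) 79(c=5)]
  17. access 21: MISS, evict 86(c=1). Cache: [21(c=1) 46(c=2) 82(c=2) 83(c=3) 79(c=5)]
  18. access 39: MISS, evict 21(c=1). Cache: [39(c=1) 46(c=2) 82(c=2) 83(c=3) 79(c=5)]
  19. access 40: MISS, evict 39(c=1). Cache: [40(c=1) 46(c=2) 82(c=2) 83(c=3) 79(c=5)]
  20. access 86: MISS, evict 40(c=1). Cache: [86(c=1) 46(c=2) 82(c=2) 83(c=3) 79(c=5)]
  21. access 39: MISS, evict 86(c=1). Cache: [39(c=1) 46(c=2) 82(c=2) 83(c=3) 79(c=5)]
  22. access 86: MISS, evict 39(c=1). Cache: [86(c=1) 46(c=2) 82(c=2) 83(c=3) 79(c=5)]
  23. access 21: MISS, evict 86(c=1). Cache: [21(c=1) 46(c=2) 82(c=2) 83(c=3) 79(c=5)]
  24. access 86: MISS, evict 21(c=1). Cache: [86(c=1) 46(c=2) 82(c=2) 83(c=3) 79(c=5)]
  25. access 21: MISS, evict 86(c=1). Cache: [21(c=1) 46(c=2) 82(c=2) 83(c=3) 79(c=5)]
  26. access 22: MISS, evict 21(c=1). Cache: [22(c=1) 46(c=2) 82(c=2) 83(c=3) 79(c=5)]
  27. access 21: MISS, evict 22(c=1). Cache: [21(c=1) 46(c=2) 82(c=2) 83(c=3) 79(c=5)]
  28. access 22: MISS, evict 21(c=1). Cache: [22(c=1) 46(c=2) 82(c=2) 83(c=3) 79(c=5)]
  29. access 22: HIT, count now 2. Cache: [46(c=2) 82(c=2) 22(c=2) 83(c=3) 79(c=5)]
  30. access 79: HIT, count now 6. Cache: [46(c=2) 82(c=2) 22(c=2) 83(c=3) 79(c=6)]
  31. access 22: HIT, count now 3. Cache: [46(c=2) 82(c=2) 83(c=3) 22(c=3) 79(c=6)]
  32. access 22: HIT, count now 4. Cache: [46(c=2) 82(c=2) 83(c=3) 22(c=4) 79(c=6)]
  33. access 22: HIT, count now 5. Cache: [46(c=2) 82(c=2) 83(c=3) 22(c=5) 79(c=6)]
  34. access 39: MISS, evict 46(c=2). Cache: [39(c=1) 82(c=2) 83(c=3) 22(c=5) 79(c=6)]
  35. access 79: HIT, count now 7. Cache: [39(c=1) 82(c=2) 83(c=3) 22(c=5) 79(c=7)]
  36. access 22: HIT, count now 6. Cache: [39(c=1) 82(c=2) 83(c=3) 22(c=6) 79(c=7)]
  37. access 22: HIT, count now 7. Cache: [39(c=1) 82(c=2) 83(c=3) 79(c=7) 22(c=7)]
Total: 16 hits, 21 misses, 16 evictions

Answer: 22 39 79 82 83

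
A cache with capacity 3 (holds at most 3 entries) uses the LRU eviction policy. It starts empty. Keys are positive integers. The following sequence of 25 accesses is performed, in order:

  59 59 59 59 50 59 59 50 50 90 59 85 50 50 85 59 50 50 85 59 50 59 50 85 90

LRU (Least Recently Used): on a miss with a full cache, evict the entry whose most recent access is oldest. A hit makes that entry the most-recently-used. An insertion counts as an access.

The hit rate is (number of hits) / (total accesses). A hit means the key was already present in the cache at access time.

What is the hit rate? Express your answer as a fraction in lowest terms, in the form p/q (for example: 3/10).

Answer: 19/25

Derivation:
LRU simulation (capacity=3):
  1. access 59: MISS. Cache (LRU->MRU): [59]
  2. access 59: HIT. Cache (LRU->MRU): [59]
  3. access 59: HIT. Cache (LRU->MRU): [59]
  4. access 59: HIT. Cache (LRU->MRU): [59]
  5. access 50: MISS. Cache (LRU->MRU): [59 50]
  6. access 59: HIT. Cache (LRU->MRU): [50 59]
  7. access 59: HIT. Cache (LRU->MRU): [50 59]
  8. access 50: HIT. Cache (LRU->MRU): [59 50]
  9. access 50: HIT. Cache (LRU->MRU): [59 50]
  10. access 90: MISS. Cache (LRU->MRU): [59 50 90]
  11. access 59: HIT. Cache (LRU->MRU): [50 90 59]
  12. access 85: MISS, evict 50. Cache (LRU->MRU): [90 59 85]
  13. access 50: MISS, evict 90. Cache (LRU->MRU): [59 85 50]
  14. access 50: HIT. Cache (LRU->MRU): [59 85 50]
  15. access 85: HIT. Cache (LRU->MRU): [59 50 85]
  16. access 59: HIT. Cache (LRU->MRU): [50 85 59]
  17. access 50: HIT. Cache (LRU->MRU): [85 59 50]
  18. access 50: HIT. Cache (LRU->MRU): [85 59 50]
  19. access 85: HIT. Cache (LRU->MRU): [59 50 85]
  20. access 59: HIT. Cache (LRU->MRU): [50 85 59]
  21. access 50: HIT. Cache (LRU->MRU): [85 59 50]
  22. access 59: HIT. Cache (LRU->MRU): [85 50 59]
  23. access 50: HIT. Cache (LRU->MRU): [85 59 50]
  24. access 85: HIT. Cache (LRU->MRU): [59 50 85]
  25. access 90: MISS, evict 59. Cache (LRU->MRU): [50 85 90]
Total: 19 hits, 6 misses, 3 evictions

Hit rate = 19/25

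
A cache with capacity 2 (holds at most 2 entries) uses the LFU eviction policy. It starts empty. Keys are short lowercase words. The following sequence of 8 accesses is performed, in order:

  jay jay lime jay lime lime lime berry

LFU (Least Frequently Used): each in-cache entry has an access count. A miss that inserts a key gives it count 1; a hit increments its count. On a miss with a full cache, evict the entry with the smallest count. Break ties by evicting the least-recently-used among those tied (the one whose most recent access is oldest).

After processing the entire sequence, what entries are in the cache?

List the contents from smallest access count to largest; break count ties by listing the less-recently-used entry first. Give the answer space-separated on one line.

LFU simulation (capacity=2):
  1. access jay: MISS. Cache: [jay(c=1)]
  2. access jay: HIT, count now 2. Cache: [jay(c=2)]
  3. access lime: MISS. Cache: [lime(c=1) jay(c=2)]
  4. access jay: HIT, count now 3. Cache: [lime(c=1) jay(c=3)]
  5. access lime: HIT, count now 2. Cache: [lime(c=2) jay(c=3)]
  6. access lime: HIT, count now 3. Cache: [jay(c=3) lime(c=3)]
  7. access lime: HIT, count now 4. Cache: [jay(c=3) lime(c=4)]
  8. access berry: MISS, evict jay(c=3). Cache: [berry(c=1) lime(c=4)]
Total: 5 hits, 3 misses, 1 evictions

Answer: berry lime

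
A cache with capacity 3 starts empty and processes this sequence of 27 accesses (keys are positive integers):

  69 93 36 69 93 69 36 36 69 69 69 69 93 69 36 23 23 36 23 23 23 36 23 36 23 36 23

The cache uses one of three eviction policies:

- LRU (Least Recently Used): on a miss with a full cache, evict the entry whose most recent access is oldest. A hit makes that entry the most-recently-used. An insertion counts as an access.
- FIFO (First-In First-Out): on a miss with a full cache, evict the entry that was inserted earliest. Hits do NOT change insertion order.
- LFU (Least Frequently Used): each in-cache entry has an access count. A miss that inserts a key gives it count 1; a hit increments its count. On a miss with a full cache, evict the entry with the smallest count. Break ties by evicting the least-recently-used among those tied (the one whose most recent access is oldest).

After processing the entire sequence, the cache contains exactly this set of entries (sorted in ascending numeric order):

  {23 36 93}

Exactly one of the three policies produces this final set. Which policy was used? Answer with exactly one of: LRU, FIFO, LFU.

Answer: FIFO

Derivation:
Simulating under each policy and comparing final sets:
  LRU: final set = {23 36 69} -> differs
  FIFO: final set = {23 36 93} -> MATCHES target
  LFU: final set = {23 36 69} -> differs
Only FIFO produces the target set.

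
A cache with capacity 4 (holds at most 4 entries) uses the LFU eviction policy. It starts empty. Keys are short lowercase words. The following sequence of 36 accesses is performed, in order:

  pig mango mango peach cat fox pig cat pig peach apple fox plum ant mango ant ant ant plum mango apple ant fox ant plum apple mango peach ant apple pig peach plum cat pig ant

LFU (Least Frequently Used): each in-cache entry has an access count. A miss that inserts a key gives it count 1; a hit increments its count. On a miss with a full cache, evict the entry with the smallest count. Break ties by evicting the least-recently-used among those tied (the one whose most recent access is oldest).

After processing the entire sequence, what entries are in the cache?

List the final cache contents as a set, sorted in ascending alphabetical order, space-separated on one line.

LFU simulation (capacity=4):
  1. access pig: MISS. Cache: [pig(c=1)]
  2. access mango: MISS. Cache: [pig(c=1) mango(c=1)]
  3. access mango: HIT, count now 2. Cache: [pig(c=1) mango(c=2)]
  4. access peach: MISS. Cache: [pig(c=1) peach(c=1) mango(c=2)]
  5. access cat: MISS. Cache: [pig(c=1) peach(c=1) cat(c=1) mango(c=2)]
  6. access fox: MISS, evict pig(c=1). Cache: [peach(c=1) cat(c=1) fox(c=1) mango(c=2)]
  7. access pig: MISS, evict peach(c=1). Cache: [cat(c=1) fox(c=1) pig(c=1) mango(c=2)]
  8. access cat: HIT, count now 2. Cache: [fox(c=1) pig(c=1) mango(c=2) cat(c=2)]
  9. access pig: HIT, count now 2. Cache: [fox(c=1) mango(c=2) cat(c=2) pig(c=2)]
  10. access peach: MISS, evict fox(c=1). Cache: [peach(c=1) mango(c=2) cat(c=2) pig(c=2)]
  11. access apple: MISS, evict peach(c=1). Cache: [apple(c=1) mango(c=2) cat(c=2) pig(c=2)]
  12. access fox: MISS, evict apple(c=1). Cache: [fox(c=1) mango(c=2) cat(c=2) pig(c=2)]
  13. access plum: MISS, evict fox(c=1). Cache: [plum(c=1) mango(c=2) cat(c=2) pig(c=2)]
  14. access ant: MISS, evict plum(c=1). Cache: [ant(c=1) mango(c=2) cat(c=2) pig(c=2)]
  15. access mango: HIT, count now 3. Cache: [ant(c=1) cat(c=2) pig(c=2) mango(c=3)]
  16. access ant: HIT, count now 2. Cache: [cat(c=2) pig(c=2) ant(c=2) mango(c=3)]
  17. access ant: HIT, count now 3. Cache: [cat(c=2) pig(c=2) mango(c=3) ant(c=3)]
  18. access ant: HIT, count now 4. Cache: [cat(c=2) pig(c=2) mango(c=3) ant(c=4)]
  19. access plum: MISS, evict cat(c=2). Cache: [plum(c=1) pig(c=2) mango(c=3) ant(c=4)]
  20. access mango: HIT, count now 4. Cache: [plum(c=1) pig(c=2) ant(c=4) mango(c=4)]
  21. access apple: MISS, evict plum(c=1). Cache: [apple(c=1) pig(c=2) ant(c=4) mango(c=4)]
  22. access ant: HIT, count now 5. Cache: [apple(c=1) pig(c=2) mango(c=4) ant(c=5)]
  23. access fox: MISS, evict apple(c=1). Cache: [fox(c=1) pig(c=2) mango(c=4) ant(c=5)]
  24. access ant: HIT, count now 6. Cache: [fox(c=1) pig(c=2) mango(c=4) ant(c=6)]
  25. access plum: MISS, evict fox(c=1). Cache: [plum(c=1) pig(c=2) mango(c=4) ant(c=6)]
  26. access apple: MISS, evict plum(c=1). Cache: [apple(c=1) pig(c=2) mango(c=4) ant(c=6)]
  27. access mango: HIT, count now 5. Cache: [apple(c=1) pig(c=2) mango(c=5) ant(c=6)]
  28. access peach: MISS, evict apple(c=1). Cache: [peach(c=1) pig(c=2) mango(c=5) ant(c=6)]
  29. access ant: HIT, count now 7. Cache: [peach(c=1) pig(c=2) mango(c=5) ant(c=7)]
  30. access apple: MISS, evict peach(c=1). Cache: [apple(c=1) pig(c=2) mango(c=5) ant(c=7)]
  31. access pig: HIT, count now 3. Cache: [apple(c=1) pig(c=3) mango(c=5) ant(c=7)]
  32. access peach: MISS, evict apple(c=1). Cache: [peach(c=1) pig(c=3) mango(c=5) ant(c=7)]
  33. access plum: MISS, evict peach(c=1). Cache: [plum(c=1) pig(c=3) mango(c=5) ant(c=7)]
  34. access cat: MISS, evict plum(c=1). Cache: [cat(c=1) pig(c=3) mango(c=5) ant(c=7)]
  35. access pig: HIT, count now 4. Cache: [cat(c=1) pig(c=4) mango(c=5) ant(c=7)]
  36. access ant: HIT, count now 8. Cache: [cat(c=1) pig(c=4) mango(c=5) ant(c=8)]
Total: 15 hits, 21 misses, 17 evictions

Answer: ant cat mango pig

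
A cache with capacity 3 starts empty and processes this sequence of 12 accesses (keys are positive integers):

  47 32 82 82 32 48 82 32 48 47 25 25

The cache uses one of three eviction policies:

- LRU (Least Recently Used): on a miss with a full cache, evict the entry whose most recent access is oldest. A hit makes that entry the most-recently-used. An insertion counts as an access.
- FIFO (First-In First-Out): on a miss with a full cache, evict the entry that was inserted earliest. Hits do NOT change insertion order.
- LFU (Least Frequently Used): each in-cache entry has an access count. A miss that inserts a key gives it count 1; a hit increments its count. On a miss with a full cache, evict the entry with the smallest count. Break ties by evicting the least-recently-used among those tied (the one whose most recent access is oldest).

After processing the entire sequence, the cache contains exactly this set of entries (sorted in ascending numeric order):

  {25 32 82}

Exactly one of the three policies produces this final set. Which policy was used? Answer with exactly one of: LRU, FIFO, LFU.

Simulating under each policy and comparing final sets:
  LRU: final set = {25 47 48} -> differs
  FIFO: final set = {25 47 48} -> differs
  LFU: final set = {25 32 82} -> MATCHES target
Only LFU produces the target set.

Answer: LFU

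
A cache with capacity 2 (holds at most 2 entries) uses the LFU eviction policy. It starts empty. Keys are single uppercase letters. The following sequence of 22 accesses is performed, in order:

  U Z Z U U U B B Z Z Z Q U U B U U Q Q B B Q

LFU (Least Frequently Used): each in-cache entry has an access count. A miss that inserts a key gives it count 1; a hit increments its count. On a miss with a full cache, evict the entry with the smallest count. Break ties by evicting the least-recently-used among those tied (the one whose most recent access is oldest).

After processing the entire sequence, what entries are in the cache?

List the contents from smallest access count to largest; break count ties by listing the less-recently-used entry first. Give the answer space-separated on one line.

Answer: Q U

Derivation:
LFU simulation (capacity=2):
  1. access U: MISS. Cache: [U(c=1)]
  2. access Z: MISS. Cache: [U(c=1) Z(c=1)]
  3. access Z: HIT, count now 2. Cache: [U(c=1) Z(c=2)]
  4. access U: HIT, count now 2. Cache: [Z(c=2) U(c=2)]
  5. access U: HIT, count now 3. Cache: [Z(c=2) U(c=3)]
  6. access U: HIT, count now 4. Cache: [Z(c=2) U(c=4)]
  7. access B: MISS, evict Z(c=2). Cache: [B(c=1) U(c=4)]
  8. access B: HIT, count now 2. Cache: [B(c=2) U(c=4)]
  9. access Z: MISS, evict B(c=2). Cache: [Z(c=1) U(c=4)]
  10. access Z: HIT, count now 2. Cache: [Z(c=2) U(c=4)]
  11. access Z: HIT, count now 3. Cache: [Z(c=3) U(c=4)]
  12. access Q: MISS, evict Z(c=3). Cache: [Q(c=1) U(c=4)]
  13. access U: HIT, count now 5. Cache: [Q(c=1) U(c=5)]
  14. access U: HIT, count now 6. Cache: [Q(c=1) U(c=6)]
  15. access B: MISS, evict Q(c=1). Cache: [B(c=1) U(c=6)]
  16. access U: HIT, count now 7. Cache: [B(c=1) U(c=7)]
  17. access U: HIT, count now 8. Cache: [B(c=1) U(c=8)]
  18. access Q: MISS, evict B(c=1). Cache: [Q(c=1) U(c=8)]
  19. access Q: HIT, count now 2. Cache: [Q(c=2) U(c=8)]
  20. access B: MISS, evict Q(c=2). Cache: [B(c=1) U(c=8)]
  21. access B: HIT, count now 2. Cache: [B(c=2) U(c=8)]
  22. access Q: MISS, evict B(c=2). Cache: [Q(c=1) U(c=8)]
Total: 13 hits, 9 misses, 7 evictions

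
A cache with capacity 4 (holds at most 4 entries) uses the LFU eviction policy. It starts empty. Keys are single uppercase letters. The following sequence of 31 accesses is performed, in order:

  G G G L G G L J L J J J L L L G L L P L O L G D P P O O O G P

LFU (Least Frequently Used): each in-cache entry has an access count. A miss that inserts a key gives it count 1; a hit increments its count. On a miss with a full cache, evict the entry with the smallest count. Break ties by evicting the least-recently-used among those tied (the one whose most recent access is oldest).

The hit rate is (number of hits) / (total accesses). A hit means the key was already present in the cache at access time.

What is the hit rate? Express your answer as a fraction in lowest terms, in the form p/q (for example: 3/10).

LFU simulation (capacity=4):
  1. access G: MISS. Cache: [G(c=1)]
  2. access G: HIT, count now 2. Cache: [G(c=2)]
  3. access G: HIT, count now 3. Cache: [G(c=3)]
  4. access L: MISS. Cache: [L(c=1) G(c=3)]
  5. access G: HIT, count now 4. Cache: [L(c=1) G(c=4)]
  6. access G: HIT, count now 5. Cache: [L(c=1) G(c=5)]
  7. access L: HIT, count now 2. Cache: [L(c=2) G(c=5)]
  8. access J: MISS. Cache: [J(c=1) L(c=2) G(c=5)]
  9. access L: HIT, count now 3. Cache: [J(c=1) L(c=3) G(c=5)]
  10. access J: HIT, count now 2. Cache: [J(c=2) L(c=3) G(c=5)]
  11. access J: HIT, count now 3. Cache: [L(c=3) J(c=3) G(c=5)]
  12. access J: HIT, count now 4. Cache: [L(c=3) J(c=4) G(c=5)]
  13. access L: HIT, count now 4. Cache: [J(c=4) L(c=4) G(c=5)]
  14. access L: HIT, count now 5. Cache: [J(c=4) G(c=5) L(c=5)]
  15. access L: HIT, count now 6. Cache: [J(c=4) G(c=5) L(c=6)]
  16. access G: HIT, count now 6. Cache: [J(c=4) L(c=6) G(c=6)]
  17. access L: HIT, count now 7. Cache: [J(c=4) G(c=6) L(c=7)]
  18. access L: HIT, count now 8. Cache: [J(c=4) G(c=6) L(c=8)]
  19. access P: MISS. Cache: [P(c=1) J(c=4) G(c=6) L(c=8)]
  20. access L: HIT, count now 9. Cache: [P(c=1) J(c=4) G(c=6) L(c=9)]
  21. access O: MISS, evict P(c=1). Cache: [O(c=1) J(c=4) G(c=6) L(c=9)]
  22. access L: HIT, count now 10. Cache: [O(c=1) J(c=4) G(c=6) L(c=10)]
  23. access G: HIT, count now 7. Cache: [O(c=1) J(c=4) G(c=7) L(c=10)]
  24. access D: MISS, evict O(c=1). Cache: [D(c=1) J(c=4) G(c=7) L(c=10)]
  25. access P: MISS, evict D(c=1). Cache: [P(c=1) J(c=4) G(c=7) L(c=10)]
  26. access P: HIT, count now 2. Cache: [P(c=2) J(c=4) G(c=7) L(c=10)]
  27. access O: MISS, evict P(c=2). Cache: [O(c=1) J(c=4) G(c=7) L(c=10)]
  28. access O: HIT, count now 2. Cache: [O(c=2) J(c=4) G(c=7) L(c=10)]
  29. access O: HIT, count now 3. Cache: [O(c=3) J(c=4) G(c=7) L(c=10)]
  30. access G: HIT, count now 8. Cache: [O(c=3) J(c=4) G(c=8) L(c=10)]
  31. access P: MISS, evict O(c=3). Cache: [P(c=1) J(c=4) G(c=8) L(c=10)]
Total: 22 hits, 9 misses, 5 evictions

Hit rate = 22/31

Answer: 22/31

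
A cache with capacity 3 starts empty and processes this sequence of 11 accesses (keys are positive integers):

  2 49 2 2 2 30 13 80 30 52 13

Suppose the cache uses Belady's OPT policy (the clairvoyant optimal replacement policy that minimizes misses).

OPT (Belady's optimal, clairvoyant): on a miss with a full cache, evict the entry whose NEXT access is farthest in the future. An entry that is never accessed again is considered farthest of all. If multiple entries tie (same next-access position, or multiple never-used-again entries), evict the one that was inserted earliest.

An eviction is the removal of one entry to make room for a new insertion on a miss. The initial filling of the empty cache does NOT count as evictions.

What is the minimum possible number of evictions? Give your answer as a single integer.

Answer: 3

Derivation:
OPT (Belady) simulation (capacity=3):
  1. access 2: MISS. Cache: [2]
  2. access 49: MISS. Cache: [2 49]
  3. access 2: HIT. Next use of 2: step 4. Cache: [2 49]
  4. access 2: HIT. Next use of 2: step 5. Cache: [2 49]
  5. access 2: HIT. Next use of 2: never. Cache: [2 49]
  6. access 30: MISS. Cache: [2 49 30]
  7. access 13: MISS, evict 2 (next use: never). Cache: [49 30 13]
  8. access 80: MISS, evict 49 (next use: never). Cache: [30 13 80]
  9. access 30: HIT. Next use of 30: never. Cache: [30 13 80]
  10. access 52: MISS, evict 30 (next use: never). Cache: [13 80 52]
  11. access 13: HIT. Next use of 13: never. Cache: [13 80 52]
Total: 5 hits, 6 misses, 3 evictions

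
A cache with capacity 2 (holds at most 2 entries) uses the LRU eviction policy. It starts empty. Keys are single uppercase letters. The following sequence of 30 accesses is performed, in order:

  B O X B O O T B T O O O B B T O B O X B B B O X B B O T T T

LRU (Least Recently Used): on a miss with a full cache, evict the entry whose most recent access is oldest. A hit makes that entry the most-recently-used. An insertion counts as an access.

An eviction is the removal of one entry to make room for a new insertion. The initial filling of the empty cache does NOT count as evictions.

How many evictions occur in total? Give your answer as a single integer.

LRU simulation (capacity=2):
  1. access B: MISS. Cache (LRU->MRU): [B]
  2. access O: MISS. Cache (LRU->MRU): [B O]
  3. access X: MISS, evict B. Cache (LRU->MRU): [O X]
  4. access B: MISS, evict O. Cache (LRU->MRU): [X B]
  5. access O: MISS, evict X. Cache (LRU->MRU): [B O]
  6. access O: HIT. Cache (LRU->MRU): [B O]
  7. access T: MISS, evict B. Cache (LRU->MRU): [O T]
  8. access B: MISS, evict O. Cache (LRU->MRU): [T B]
  9. access T: HIT. Cache (LRU->MRU): [B T]
  10. access O: MISS, evict B. Cache (LRU->MRU): [T O]
  11. access O: HIT. Cache (LRU->MRU): [T O]
  12. access O: HIT. Cache (LRU->MRU): [T O]
  13. access B: MISS, evict T. Cache (LRU->MRU): [O B]
  14. access B: HIT. Cache (LRU->MRU): [O B]
  15. access T: MISS, evict O. Cache (LRU->MRU): [B T]
  16. access O: MISS, evict B. Cache (LRU->MRU): [T O]
  17. access B: MISS, evict T. Cache (LRU->MRU): [O B]
  18. access O: HIT. Cache (LRU->MRU): [B O]
  19. access X: MISS, evict B. Cache (LRU->MRU): [O X]
  20. access B: MISS, evict O. Cache (LRU->MRU): [X B]
  21. access B: HIT. Cache (LRU->MRU): [X B]
  22. access B: HIT. Cache (LRU->MRU): [X B]
  23. access O: MISS, evict X. Cache (LRU->MRU): [B O]
  24. access X: MISS, evict B. Cache (LRU->MRU): [O X]
  25. access B: MISS, evict O. Cache (LRU->MRU): [X B]
  26. access B: HIT. Cache (LRU->MRU): [X B]
  27. access O: MISS, evict X. Cache (LRU->MRU): [B O]
  28. access T: MISS, evict B. Cache (LRU->MRU): [O T]
  29. access T: HIT. Cache (LRU->MRU): [O T]
  30. access T: HIT. Cache (LRU->MRU): [O T]
Total: 11 hits, 19 misses, 17 evictions

Answer: 17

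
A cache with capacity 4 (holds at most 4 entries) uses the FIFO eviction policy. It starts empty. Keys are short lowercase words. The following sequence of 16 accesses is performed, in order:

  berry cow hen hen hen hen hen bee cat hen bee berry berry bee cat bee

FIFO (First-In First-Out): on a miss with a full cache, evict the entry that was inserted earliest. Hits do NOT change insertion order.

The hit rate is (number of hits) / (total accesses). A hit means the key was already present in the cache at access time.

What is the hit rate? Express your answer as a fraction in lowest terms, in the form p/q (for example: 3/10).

FIFO simulation (capacity=4):
  1. access berry: MISS. Cache (old->new): [berry]
  2. access cow: MISS. Cache (old->new): [berry cow]
  3. access hen: MISS. Cache (old->new): [berry cow hen]
  4. access hen: HIT. Cache (old->new): [berry cow hen]
  5. access hen: HIT. Cache (old->new): [berry cow hen]
  6. access hen: HIT. Cache (old->new): [berry cow hen]
  7. access hen: HIT. Cache (old->new): [berry cow hen]
  8. access bee: MISS. Cache (old->new): [berry cow hen bee]
  9. access cat: MISS, evict berry. Cache (old->new): [cow hen bee cat]
  10. access hen: HIT. Cache (old->new): [cow hen bee cat]
  11. access bee: HIT. Cache (old->new): [cow hen bee cat]
  12. access berry: MISS, evict cow. Cache (old->new): [hen bee cat berry]
  13. access berry: HIT. Cache (old->new): [hen bee cat berry]
  14. access bee: HIT. Cache (old->new): [hen bee cat berry]
  15. access cat: HIT. Cache (old->new): [hen bee cat berry]
  16. access bee: HIT. Cache (old->new): [hen bee cat berry]
Total: 10 hits, 6 misses, 2 evictions

Hit rate = 10/16 = 5/8

Answer: 5/8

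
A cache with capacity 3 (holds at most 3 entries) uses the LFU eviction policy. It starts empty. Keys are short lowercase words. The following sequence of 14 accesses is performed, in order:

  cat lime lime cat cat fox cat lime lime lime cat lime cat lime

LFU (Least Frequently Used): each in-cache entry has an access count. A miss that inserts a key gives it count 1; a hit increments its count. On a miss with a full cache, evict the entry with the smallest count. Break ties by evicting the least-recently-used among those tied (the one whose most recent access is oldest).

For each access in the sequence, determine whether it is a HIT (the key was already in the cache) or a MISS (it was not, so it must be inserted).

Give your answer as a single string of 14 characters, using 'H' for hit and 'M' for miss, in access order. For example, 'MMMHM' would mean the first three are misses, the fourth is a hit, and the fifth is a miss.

LFU simulation (capacity=3):
  1. access cat: MISS. Cache: [cat(c=1)]
  2. access lime: MISS. Cache: [cat(c=1) lime(c=1)]
  3. access lime: HIT, count now 2. Cache: [cat(c=1) lime(c=2)]
  4. access cat: HIT, count now 2. Cache: [lime(c=2) cat(c=2)]
  5. access cat: HIT, count now 3. Cache: [lime(c=2) cat(c=3)]
  6. access fox: MISS. Cache: [fox(c=1) lime(c=2) cat(c=3)]
  7. access cat: HIT, count now 4. Cache: [fox(c=1) lime(c=2) cat(c=4)]
  8. access lime: HIT, count now 3. Cache: [fox(c=1) lime(c=3) cat(c=4)]
  9. access lime: HIT, count now 4. Cache: [fox(c=1) cat(c=4) lime(c=4)]
  10. access lime: HIT, count now 5. Cache: [fox(c=1) cat(c=4) lime(c=5)]
  11. access cat: HIT, count now 5. Cache: [fox(c=1) lime(c=5) cat(c=5)]
  12. access lime: HIT, count now 6. Cache: [fox(c=1) cat(c=5) lime(c=6)]
  13. access cat: HIT, count now 6. Cache: [fox(c=1) lime(c=6) cat(c=6)]
  14. access lime: HIT, count now 7. Cache: [fox(c=1) cat(c=6) lime(c=7)]
Total: 11 hits, 3 misses, 0 evictions

Answer: MMHHHMHHHHHHHH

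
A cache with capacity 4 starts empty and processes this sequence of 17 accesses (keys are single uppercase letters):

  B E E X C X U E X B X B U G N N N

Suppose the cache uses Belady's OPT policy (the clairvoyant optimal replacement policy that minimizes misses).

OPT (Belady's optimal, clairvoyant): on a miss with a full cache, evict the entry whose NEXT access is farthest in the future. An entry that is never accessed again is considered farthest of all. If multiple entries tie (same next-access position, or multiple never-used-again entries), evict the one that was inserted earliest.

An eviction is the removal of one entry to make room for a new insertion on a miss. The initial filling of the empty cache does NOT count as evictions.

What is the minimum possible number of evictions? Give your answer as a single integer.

Answer: 3

Derivation:
OPT (Belady) simulation (capacity=4):
  1. access B: MISS. Cache: [B]
  2. access E: MISS. Cache: [B E]
  3. access E: HIT. Next use of E: step 8. Cache: [B E]
  4. access X: MISS. Cache: [B E X]
  5. access C: MISS. Cache: [B E X C]
  6. access X: HIT. Next use of X: step 9. Cache: [B E X C]
  7. access U: MISS, evict C (next use: never). Cache: [B E X U]
  8. access E: HIT. Next use of E: never. Cache: [B E X U]
  9. access X: HIT. Next use of X: step 11. Cache: [B E X U]
  10. access B: HIT. Next use of B: step 12. Cache: [B E X U]
  11. access X: HIT. Next use of X: never. Cache: [B E X U]
  12. access B: HIT. Next use of B: never. Cache: [B E X U]
  13. access U: HIT. Next use of U: never. Cache: [B E X U]
  14. access G: MISS, evict B (next use: never). Cache: [E X U G]
  15. access N: MISS, evict E (next use: never). Cache: [X U G N]
  16. access N: HIT. Next use of N: step 17. Cache: [X U G N]
  17. access N: HIT. Next use of N: never. Cache: [X U G N]
Total: 10 hits, 7 misses, 3 evictions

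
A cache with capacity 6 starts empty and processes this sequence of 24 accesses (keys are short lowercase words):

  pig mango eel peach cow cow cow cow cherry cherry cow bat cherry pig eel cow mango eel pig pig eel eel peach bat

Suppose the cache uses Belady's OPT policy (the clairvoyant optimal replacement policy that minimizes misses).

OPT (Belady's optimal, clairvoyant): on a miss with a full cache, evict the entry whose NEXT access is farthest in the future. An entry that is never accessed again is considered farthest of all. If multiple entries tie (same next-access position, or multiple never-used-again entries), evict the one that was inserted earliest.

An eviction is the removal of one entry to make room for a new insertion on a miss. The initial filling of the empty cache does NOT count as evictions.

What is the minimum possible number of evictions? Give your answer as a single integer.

OPT (Belady) simulation (capacity=6):
  1. access pig: MISS. Cache: [pig]
  2. access mango: MISS. Cache: [pig mango]
  3. access eel: MISS. Cache: [pig mango eel]
  4. access peach: MISS. Cache: [pig mango eel peach]
  5. access cow: MISS. Cache: [pig mango eel peach cow]
  6. access cow: HIT. Next use of cow: step 7. Cache: [pig mango eel peach cow]
  7. access cow: HIT. Next use of cow: step 8. Cache: [pig mango eel peach cow]
  8. access cow: HIT. Next use of cow: step 11. Cache: [pig mango eel peach cow]
  9. access cherry: MISS. Cache: [pig mango eel peach cow cherry]
  10. access cherry: HIT. Next use of cherry: step 13. Cache: [pig mango eel peach cow cherry]
  11. access cow: HIT. Next use of cow: step 16. Cache: [pig mango eel peach cow cherry]
  12. access bat: MISS, evict peach (next use: step 23). Cache: [pig mango eel cow cherry bat]
  13. access cherry: HIT. Next use of cherry: never. Cache: [pig mango eel cow cherry bat]
  14. access pig: HIT. Next use of pig: step 19. Cache: [pig mango eel cow cherry bat]
  15. access eel: HIT. Next use of eel: step 18. Cache: [pig mango eel cow cherry bat]
  16. access cow: HIT. Next use of cow: never. Cache: [pig mango eel cow cherry bat]
  17. access mango: HIT. Next use of mango: never. Cache: [pig mango eel cow cherry bat]
  18. access eel: HIT. Next use of eel: step 21. Cache: [pig mango eel cow cherry bat]
  19. access pig: HIT. Next use of pig: step 20. Cache: [pig mango eel cow cherry bat]
  20. access pig: HIT. Next use of pig: never. Cache: [pig mango eel cow cherry bat]
  21. access eel: HIT. Next use of eel: step 22. Cache: [pig mango eel cow cherry bat]
  22. access eel: HIT. Next use of eel: never. Cache: [pig mango eel cow cherry bat]
  23. access peach: MISS, evict pig (next use: never). Cache: [mango eel cow cherry bat peach]
  24. access bat: HIT. Next use of bat: never. Cache: [mango eel cow cherry bat peach]
Total: 16 hits, 8 misses, 2 evictions

Answer: 2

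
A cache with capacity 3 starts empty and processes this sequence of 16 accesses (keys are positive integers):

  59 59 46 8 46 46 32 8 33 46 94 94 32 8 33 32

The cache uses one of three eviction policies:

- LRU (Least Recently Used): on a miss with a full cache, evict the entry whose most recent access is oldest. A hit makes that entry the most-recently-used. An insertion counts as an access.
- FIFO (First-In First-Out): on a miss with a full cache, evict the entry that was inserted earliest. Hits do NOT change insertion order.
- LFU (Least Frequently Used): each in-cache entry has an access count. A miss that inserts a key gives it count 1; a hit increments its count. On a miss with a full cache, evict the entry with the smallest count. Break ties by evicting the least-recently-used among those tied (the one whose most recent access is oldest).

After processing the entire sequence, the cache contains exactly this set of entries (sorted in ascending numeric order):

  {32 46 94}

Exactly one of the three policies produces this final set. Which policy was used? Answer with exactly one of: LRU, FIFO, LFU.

Simulating under each policy and comparing final sets:
  LRU: final set = {8 32 33} -> differs
  FIFO: final set = {8 32 33} -> differs
  LFU: final set = {32 46 94} -> MATCHES target
Only LFU produces the target set.

Answer: LFU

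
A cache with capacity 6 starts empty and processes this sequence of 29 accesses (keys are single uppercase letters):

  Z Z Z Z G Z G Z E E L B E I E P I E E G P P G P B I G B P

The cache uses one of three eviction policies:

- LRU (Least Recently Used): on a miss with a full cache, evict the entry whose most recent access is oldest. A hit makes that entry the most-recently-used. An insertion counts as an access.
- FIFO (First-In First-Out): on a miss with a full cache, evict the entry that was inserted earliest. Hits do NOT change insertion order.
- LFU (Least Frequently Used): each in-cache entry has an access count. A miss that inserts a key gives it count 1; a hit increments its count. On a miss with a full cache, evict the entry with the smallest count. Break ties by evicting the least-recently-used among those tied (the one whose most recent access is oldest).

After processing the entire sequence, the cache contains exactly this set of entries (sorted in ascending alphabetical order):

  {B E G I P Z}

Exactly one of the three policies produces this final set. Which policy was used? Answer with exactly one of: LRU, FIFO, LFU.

Simulating under each policy and comparing final sets:
  LRU: final set = {B E G I L P} -> differs
  FIFO: final set = {B E G I L P} -> differs
  LFU: final set = {B E G I P Z} -> MATCHES target
Only LFU produces the target set.

Answer: LFU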